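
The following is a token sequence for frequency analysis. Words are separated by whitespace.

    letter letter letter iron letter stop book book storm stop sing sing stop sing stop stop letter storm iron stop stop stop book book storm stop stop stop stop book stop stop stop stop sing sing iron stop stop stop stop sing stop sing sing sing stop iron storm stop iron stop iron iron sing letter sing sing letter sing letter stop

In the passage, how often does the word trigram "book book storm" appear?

Scanning the 60 overlapping trigram windows for "book book storm":
  position 7–9: book book storm
  position 23–25: book book storm

2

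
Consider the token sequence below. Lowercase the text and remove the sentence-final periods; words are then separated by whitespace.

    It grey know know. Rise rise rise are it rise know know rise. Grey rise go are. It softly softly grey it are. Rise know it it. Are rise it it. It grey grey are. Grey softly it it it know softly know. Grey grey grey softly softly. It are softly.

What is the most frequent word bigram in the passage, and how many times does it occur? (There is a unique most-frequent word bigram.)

Bigram frequencies (highest first):
  it it: 5
  it are: 3
  grey grey: 3
  it grey: 2
  know know: 2
  know rise: 2
  … (26 more, each ≤ 2)

"it it", 5 times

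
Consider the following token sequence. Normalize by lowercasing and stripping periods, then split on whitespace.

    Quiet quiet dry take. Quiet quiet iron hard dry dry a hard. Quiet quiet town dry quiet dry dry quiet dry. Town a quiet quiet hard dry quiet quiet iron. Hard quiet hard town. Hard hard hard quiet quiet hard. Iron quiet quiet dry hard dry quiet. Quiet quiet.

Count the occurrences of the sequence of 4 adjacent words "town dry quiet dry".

Scanning the 46 overlapping 4-gram windows for "town dry quiet dry":
  position 15–18: town dry quiet dry

1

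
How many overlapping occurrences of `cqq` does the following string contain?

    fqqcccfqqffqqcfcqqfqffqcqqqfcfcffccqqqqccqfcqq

Sliding a length-3 window over the 46 characters (44 positions):
  position 16–18: cqq
  position 24–26: cqq
  position 35–37: cqq
  position 44–46: cqq

4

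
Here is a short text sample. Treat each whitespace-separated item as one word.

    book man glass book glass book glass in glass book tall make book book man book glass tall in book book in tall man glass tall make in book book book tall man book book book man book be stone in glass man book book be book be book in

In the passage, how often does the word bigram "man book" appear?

Scanning the 49 overlapping bigram windows for "man book":
  position 15–16: man book
  position 33–34: man book
  position 37–38: man book
  position 43–44: man book

4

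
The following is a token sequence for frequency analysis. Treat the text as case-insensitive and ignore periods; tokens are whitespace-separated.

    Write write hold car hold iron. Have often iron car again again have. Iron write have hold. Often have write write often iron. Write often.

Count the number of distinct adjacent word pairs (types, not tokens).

25 tokens → 24 bigram windows in total.
Repeated bigrams (each contributes count−1 duplicates):
  iron write: 2
  often iron: 2
  write often: 2
  write write: 2
4 duplicate windows → 24 − 4 = 20 distinct.

20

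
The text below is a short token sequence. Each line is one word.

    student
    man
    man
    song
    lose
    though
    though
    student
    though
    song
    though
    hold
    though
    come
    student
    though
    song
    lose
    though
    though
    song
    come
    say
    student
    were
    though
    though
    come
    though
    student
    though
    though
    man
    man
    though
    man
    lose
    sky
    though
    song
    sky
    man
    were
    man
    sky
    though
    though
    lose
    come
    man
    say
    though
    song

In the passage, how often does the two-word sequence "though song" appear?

Scanning the 52 overlapping bigram windows for "though song":
  position 9–10: though song
  position 16–17: though song
  position 20–21: though song
  position 39–40: though song
  position 52–53: though song

5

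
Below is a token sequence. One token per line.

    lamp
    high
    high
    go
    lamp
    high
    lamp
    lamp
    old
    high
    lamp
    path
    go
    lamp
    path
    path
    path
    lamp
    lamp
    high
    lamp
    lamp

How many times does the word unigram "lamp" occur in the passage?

Scanning the 22 tokens for "lamp":
  position 1: lamp
  position 5: lamp
  position 7: lamp
  position 8: lamp
  position 11: lamp
  position 14: lamp
  position 18: lamp
  position 19: lamp
  position 21: lamp
  position 22: lamp

10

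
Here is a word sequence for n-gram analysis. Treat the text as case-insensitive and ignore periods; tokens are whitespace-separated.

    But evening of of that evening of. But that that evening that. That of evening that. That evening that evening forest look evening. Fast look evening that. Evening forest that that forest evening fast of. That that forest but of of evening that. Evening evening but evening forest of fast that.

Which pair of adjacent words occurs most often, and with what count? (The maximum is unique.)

"that evening", 6 times

Bigram frequencies (highest first):
  that evening: 6
  that that: 5
  evening that: 5
  evening forest: 3
  but evening: 2
  evening of: 2
  … (21 more, each ≤ 2)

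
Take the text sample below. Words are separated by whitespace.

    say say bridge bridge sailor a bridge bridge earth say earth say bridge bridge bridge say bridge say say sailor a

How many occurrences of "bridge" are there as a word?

Scanning the 21 tokens for "bridge":
  position 3: bridge
  position 4: bridge
  position 7: bridge
  position 8: bridge
  position 13: bridge
  position 14: bridge
  position 15: bridge
  position 17: bridge

8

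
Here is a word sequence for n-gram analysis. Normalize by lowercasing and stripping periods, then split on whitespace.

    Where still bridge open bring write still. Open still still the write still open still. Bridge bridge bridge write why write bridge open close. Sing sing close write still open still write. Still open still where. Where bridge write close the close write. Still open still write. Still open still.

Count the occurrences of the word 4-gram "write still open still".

Scanning the 47 overlapping 4-gram windows for "write still open still":
  position 6–9: write still open still
  position 12–15: write still open still
  position 28–31: write still open still
  position 32–35: write still open still
  position 43–46: write still open still
  position 47–50: write still open still

6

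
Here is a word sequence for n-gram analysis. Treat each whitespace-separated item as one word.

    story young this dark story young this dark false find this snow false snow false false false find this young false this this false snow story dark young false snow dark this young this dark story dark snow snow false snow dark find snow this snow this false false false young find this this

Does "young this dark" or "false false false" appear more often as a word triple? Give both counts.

"young this dark": 3 occurrences
"false false false": 2 occurrences

"young this dark" (3 vs 2)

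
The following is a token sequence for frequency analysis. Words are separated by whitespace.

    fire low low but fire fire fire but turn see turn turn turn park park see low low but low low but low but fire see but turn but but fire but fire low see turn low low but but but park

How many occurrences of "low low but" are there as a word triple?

4

Scanning the 40 overlapping trigram windows for "low low but":
  position 2–4: low low but
  position 17–19: low low but
  position 20–22: low low but
  position 37–39: low low but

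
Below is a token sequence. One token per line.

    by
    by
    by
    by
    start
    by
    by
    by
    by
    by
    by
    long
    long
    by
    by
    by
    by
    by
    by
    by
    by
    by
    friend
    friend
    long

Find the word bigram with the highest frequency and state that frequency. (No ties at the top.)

Bigram frequencies (highest first):
  by by: 16
  by start: 1
  start by: 1
  by long: 1
  long long: 1
  long by: 1
  … (3 more, each ≤ 1)

"by by", 16 times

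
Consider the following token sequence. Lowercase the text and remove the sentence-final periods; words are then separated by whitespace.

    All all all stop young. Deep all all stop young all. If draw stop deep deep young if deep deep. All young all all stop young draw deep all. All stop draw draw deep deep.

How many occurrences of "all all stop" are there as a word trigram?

4

Scanning the 33 overlapping trigram windows for "all all stop":
  position 2–4: all all stop
  position 7–9: all all stop
  position 23–25: all all stop
  position 29–31: all all stop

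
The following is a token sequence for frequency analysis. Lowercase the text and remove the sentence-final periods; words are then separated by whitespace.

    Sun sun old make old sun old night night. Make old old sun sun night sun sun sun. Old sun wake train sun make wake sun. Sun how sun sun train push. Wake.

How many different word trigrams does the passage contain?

30

33 tokens → 31 trigram windows in total.
Repeated trigrams (each contributes count−1 duplicates):
  sun sun old: 2
1 duplicate windows → 31 − 1 = 30 distinct.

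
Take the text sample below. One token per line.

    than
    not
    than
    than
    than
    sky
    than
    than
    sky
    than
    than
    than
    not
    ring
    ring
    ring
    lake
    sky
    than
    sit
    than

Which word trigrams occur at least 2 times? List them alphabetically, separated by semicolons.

Trigram counts meeting the condition (at least 2 times):
  sky than than: 2
  than sky than: 2
  than than sky: 2
  than than than: 2

sky than than; than sky than; than than sky; than than than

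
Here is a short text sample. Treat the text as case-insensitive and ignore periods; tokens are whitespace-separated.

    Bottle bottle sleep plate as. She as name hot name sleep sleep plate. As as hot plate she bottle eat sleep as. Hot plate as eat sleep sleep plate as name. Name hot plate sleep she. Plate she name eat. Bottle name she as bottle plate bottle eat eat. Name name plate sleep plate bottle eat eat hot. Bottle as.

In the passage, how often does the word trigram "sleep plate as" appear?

Scanning the 58 overlapping trigram windows for "sleep plate as":
  position 3–5: sleep plate as
  position 12–14: sleep plate as
  position 28–30: sleep plate as

3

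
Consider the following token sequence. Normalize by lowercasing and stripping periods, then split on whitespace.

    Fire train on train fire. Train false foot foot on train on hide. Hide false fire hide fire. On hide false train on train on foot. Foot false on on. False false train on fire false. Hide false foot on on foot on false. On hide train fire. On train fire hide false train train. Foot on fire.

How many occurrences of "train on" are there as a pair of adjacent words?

Scanning the 57 overlapping bigram windows for "train on":
  position 2–3: train on
  position 11–12: train on
  position 22–23: train on
  position 24–25: train on
  position 33–34: train on

5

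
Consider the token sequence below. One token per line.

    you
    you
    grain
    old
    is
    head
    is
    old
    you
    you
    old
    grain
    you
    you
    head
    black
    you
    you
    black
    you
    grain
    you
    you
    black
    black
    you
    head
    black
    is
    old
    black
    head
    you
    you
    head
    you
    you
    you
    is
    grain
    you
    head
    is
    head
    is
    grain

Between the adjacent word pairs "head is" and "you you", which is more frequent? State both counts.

"head is": 3 occurrences
"you you": 8 occurrences

"you you" (8 vs 3)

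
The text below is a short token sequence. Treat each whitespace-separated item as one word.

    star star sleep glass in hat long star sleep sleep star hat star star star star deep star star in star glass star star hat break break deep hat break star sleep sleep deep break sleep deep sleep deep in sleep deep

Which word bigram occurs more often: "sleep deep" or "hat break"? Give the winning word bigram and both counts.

"sleep deep": 4 occurrences
"hat break": 2 occurrences

"sleep deep" (4 vs 2)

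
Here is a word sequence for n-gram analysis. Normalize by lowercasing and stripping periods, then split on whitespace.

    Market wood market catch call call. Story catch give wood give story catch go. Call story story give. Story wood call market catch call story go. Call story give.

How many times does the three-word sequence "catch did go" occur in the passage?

0

Scanning the 27 overlapping trigram windows for "catch did go":
  (none found)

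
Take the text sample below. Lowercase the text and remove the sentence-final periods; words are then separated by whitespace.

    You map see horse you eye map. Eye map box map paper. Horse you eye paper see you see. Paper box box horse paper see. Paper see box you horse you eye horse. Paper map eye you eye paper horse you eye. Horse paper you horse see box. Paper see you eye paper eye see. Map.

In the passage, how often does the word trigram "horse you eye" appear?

4

Scanning the 54 overlapping trigram windows for "horse you eye":
  position 4–6: horse you eye
  position 13–15: horse you eye
  position 30–32: horse you eye
  position 40–42: horse you eye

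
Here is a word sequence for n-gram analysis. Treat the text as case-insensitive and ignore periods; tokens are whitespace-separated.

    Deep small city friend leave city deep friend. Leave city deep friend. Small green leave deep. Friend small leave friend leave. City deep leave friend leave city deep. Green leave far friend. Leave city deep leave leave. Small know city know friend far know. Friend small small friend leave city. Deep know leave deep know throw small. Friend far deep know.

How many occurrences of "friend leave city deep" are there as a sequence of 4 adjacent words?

6

Scanning the 58 overlapping 4-gram windows for "friend leave city deep":
  position 4–7: friend leave city deep
  position 8–11: friend leave city deep
  position 20–23: friend leave city deep
  position 25–28: friend leave city deep
  position 32–35: friend leave city deep
  position 48–51: friend leave city deep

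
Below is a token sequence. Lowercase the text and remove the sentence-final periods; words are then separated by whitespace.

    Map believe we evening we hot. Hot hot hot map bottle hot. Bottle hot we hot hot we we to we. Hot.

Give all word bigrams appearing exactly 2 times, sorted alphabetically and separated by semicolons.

bottle hot; hot we

Bigram counts meeting the condition (exactly 2 times):
  bottle hot: 2
  hot we: 2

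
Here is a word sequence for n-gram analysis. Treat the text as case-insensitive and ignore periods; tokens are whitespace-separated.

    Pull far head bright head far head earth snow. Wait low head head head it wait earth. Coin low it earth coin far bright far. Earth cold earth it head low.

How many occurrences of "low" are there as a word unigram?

3

Scanning the 31 tokens for "low":
  position 11: low
  position 19: low
  position 31: low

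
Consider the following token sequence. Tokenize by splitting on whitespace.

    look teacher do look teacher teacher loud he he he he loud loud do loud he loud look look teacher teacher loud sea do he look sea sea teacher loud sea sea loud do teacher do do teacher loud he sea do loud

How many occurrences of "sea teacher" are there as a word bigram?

1

Scanning the 42 overlapping bigram windows for "sea teacher":
  position 28–29: sea teacher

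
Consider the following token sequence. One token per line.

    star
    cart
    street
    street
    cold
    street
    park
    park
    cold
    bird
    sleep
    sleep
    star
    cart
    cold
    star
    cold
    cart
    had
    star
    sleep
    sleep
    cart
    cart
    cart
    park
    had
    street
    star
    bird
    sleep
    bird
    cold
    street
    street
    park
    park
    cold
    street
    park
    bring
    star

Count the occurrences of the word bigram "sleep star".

1

Scanning the 41 overlapping bigram windows for "sleep star":
  position 12–13: sleep star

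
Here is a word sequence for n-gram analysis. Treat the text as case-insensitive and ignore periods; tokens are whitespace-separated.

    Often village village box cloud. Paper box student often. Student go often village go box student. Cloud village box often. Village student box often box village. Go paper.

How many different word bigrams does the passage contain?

21

28 tokens → 27 bigram windows in total.
Repeated bigrams (each contributes count−1 duplicates):
  often village: 3
  box often: 2
  box student: 2
  village box: 2
  village go: 2
6 duplicate windows → 27 − 6 = 21 distinct.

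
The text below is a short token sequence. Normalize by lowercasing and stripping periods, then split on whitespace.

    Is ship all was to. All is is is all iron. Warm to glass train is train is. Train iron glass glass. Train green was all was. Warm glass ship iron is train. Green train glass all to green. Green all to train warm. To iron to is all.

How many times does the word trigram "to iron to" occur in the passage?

1

Scanning the 47 overlapping trigram windows for "to iron to":
  position 45–47: to iron to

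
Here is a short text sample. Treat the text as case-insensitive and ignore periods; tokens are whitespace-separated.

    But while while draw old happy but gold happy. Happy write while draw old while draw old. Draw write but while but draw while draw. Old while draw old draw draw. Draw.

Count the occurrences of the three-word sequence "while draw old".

5

Scanning the 30 overlapping trigram windows for "while draw old":
  position 3–5: while draw old
  position 12–14: while draw old
  position 15–17: while draw old
  position 24–26: while draw old
  position 27–29: while draw old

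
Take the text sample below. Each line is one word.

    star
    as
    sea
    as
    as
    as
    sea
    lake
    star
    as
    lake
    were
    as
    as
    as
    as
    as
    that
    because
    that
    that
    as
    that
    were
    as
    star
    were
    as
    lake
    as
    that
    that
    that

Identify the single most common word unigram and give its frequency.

Unigram frequencies (highest first):
  as: 14
  that: 7
  star: 3
  lake: 3
  were: 3
  sea: 2
  … (1 more, each ≤ 1)

"as", 14 times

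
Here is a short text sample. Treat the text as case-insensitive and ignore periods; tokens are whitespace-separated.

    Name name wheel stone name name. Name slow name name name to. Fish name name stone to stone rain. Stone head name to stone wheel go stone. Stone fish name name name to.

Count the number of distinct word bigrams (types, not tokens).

21

33 tokens → 32 bigram windows in total.
Repeated bigrams (each contributes count−1 duplicates):
  name name: 8
  name to: 3
  fish name: 2
  to stone: 2
11 duplicate windows → 32 − 11 = 21 distinct.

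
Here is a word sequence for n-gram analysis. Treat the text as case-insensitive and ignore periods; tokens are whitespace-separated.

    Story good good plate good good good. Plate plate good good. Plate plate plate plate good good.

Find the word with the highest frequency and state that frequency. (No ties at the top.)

"good", 9 times

Unigram frequencies (highest first):
  good: 9
  plate: 7
  story: 1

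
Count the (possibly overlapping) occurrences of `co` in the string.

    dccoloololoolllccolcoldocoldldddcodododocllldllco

Sliding a length-2 window over the 49 characters (48 positions):
  position 3–4: co
  position 17–18: co
  position 20–21: co
  position 25–26: co
  position 33–34: co
  position 48–49: co

6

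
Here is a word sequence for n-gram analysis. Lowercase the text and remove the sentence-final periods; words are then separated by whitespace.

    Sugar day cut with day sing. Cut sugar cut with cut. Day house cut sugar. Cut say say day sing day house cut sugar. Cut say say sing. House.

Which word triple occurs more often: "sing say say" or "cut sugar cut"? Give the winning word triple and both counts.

"sing say say": 0 occurrences
"cut sugar cut": 3 occurrences

"cut sugar cut" (3 vs 0)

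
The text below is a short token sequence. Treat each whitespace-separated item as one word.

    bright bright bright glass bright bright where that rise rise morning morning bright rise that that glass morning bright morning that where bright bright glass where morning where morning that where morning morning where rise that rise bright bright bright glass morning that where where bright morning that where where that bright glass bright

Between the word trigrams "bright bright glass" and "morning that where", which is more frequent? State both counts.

"bright bright glass": 3 occurrences
"morning that where": 4 occurrences

"morning that where" (4 vs 3)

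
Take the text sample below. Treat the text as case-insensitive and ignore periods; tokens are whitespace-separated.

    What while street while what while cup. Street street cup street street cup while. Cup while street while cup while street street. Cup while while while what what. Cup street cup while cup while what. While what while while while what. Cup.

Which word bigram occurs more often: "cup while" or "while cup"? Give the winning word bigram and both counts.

"cup while": 6 occurrences
"while cup": 4 occurrences

"cup while" (6 vs 4)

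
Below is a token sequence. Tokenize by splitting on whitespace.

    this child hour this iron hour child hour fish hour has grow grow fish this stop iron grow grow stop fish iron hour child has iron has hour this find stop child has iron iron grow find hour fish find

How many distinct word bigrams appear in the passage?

30

40 tokens → 39 bigram windows in total.
Repeated bigrams (each contributes count−1 duplicates):
  child has: 2
  child hour: 2
  grow grow: 2
  has iron: 2
  hour child: 2
  hour fish: 2
  hour this: 2
  iron grow: 2
  … (1 more repeated)
9 duplicate windows → 39 − 9 = 30 distinct.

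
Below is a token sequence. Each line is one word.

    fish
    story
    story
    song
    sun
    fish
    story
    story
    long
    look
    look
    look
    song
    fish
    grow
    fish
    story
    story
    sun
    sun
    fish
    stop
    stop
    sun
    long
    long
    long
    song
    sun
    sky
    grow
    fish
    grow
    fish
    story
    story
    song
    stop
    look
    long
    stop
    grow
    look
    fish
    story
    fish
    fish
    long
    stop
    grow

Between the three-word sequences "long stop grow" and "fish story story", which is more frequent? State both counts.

"long stop grow": 2 occurrences
"fish story story": 4 occurrences

"fish story story" (4 vs 2)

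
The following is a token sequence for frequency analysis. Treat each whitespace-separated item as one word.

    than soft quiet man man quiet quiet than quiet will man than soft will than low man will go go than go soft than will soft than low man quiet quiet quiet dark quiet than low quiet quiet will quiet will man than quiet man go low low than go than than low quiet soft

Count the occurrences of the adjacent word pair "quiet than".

2

Scanning the 54 overlapping bigram windows for "quiet than":
  position 7–8: quiet than
  position 34–35: quiet than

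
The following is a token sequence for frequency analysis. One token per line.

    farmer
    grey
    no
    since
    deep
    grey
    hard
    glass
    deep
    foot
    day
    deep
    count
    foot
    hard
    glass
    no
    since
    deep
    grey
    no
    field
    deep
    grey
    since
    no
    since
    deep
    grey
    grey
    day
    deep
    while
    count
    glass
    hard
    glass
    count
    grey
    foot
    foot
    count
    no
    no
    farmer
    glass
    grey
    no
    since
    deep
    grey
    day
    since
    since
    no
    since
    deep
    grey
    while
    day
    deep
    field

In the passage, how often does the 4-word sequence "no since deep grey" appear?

5

Scanning the 59 overlapping 4-gram windows for "no since deep grey":
  position 3–6: no since deep grey
  position 17–20: no since deep grey
  position 26–29: no since deep grey
  position 48–51: no since deep grey
  position 55–58: no since deep grey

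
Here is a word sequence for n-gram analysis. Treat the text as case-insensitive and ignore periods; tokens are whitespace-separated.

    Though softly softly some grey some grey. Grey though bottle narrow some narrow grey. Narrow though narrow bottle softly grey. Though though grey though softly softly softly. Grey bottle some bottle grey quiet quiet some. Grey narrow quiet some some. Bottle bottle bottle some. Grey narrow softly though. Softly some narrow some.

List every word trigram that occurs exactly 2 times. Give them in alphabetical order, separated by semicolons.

some grey narrow; though softly softly

Trigram counts meeting the condition (exactly 2 times):
  some grey narrow: 2
  though softly softly: 2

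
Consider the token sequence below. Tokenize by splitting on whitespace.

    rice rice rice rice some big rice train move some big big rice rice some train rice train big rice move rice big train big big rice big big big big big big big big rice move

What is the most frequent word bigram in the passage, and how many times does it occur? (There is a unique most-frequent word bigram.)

Bigram frequencies (highest first):
  big big: 9
  big rice: 5
  rice rice: 4
  rice some: 2
  some big: 2
  rice train: 2
  … (9 more, each ≤ 2)

"big big", 9 times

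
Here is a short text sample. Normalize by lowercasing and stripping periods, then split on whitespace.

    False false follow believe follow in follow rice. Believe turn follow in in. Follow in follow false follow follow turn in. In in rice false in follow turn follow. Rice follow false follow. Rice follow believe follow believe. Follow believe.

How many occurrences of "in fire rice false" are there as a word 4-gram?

0

Scanning the 37 overlapping 4-gram windows for "in fire rice false":
  (none found)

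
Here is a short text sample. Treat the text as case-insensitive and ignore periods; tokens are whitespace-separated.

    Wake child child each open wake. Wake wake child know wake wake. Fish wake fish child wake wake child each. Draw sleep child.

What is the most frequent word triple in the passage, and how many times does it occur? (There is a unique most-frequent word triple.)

"wake wake child", 2 times

Trigram frequencies (highest first):
  wake wake child: 2
  wake child child: 1
  child child each: 1
  child each open: 1
  each open wake: 1
  open wake wake: 1
  … (14 more, each ≤ 1)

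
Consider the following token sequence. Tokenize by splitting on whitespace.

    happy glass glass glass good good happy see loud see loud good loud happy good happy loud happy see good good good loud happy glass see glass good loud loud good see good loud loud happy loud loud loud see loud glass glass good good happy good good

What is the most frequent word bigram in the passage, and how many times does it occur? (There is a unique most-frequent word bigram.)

Bigram frequencies (highest first):
  good good: 5
  good loud: 4
  loud happy: 4
  loud loud: 4
  glass glass: 3
  glass good: 3
  … (13 more, each ≤ 3)

"good good", 5 times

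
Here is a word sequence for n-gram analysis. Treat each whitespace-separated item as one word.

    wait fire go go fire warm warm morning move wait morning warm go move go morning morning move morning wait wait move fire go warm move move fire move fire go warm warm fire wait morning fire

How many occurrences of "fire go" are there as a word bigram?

Scanning the 36 overlapping bigram windows for "fire go":
  position 2–3: fire go
  position 23–24: fire go
  position 30–31: fire go

3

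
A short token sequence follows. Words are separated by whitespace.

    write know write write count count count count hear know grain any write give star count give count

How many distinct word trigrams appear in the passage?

15

18 tokens → 16 trigram windows in total.
Repeated trigrams (each contributes count−1 duplicates):
  count count count: 2
1 duplicate windows → 16 − 1 = 15 distinct.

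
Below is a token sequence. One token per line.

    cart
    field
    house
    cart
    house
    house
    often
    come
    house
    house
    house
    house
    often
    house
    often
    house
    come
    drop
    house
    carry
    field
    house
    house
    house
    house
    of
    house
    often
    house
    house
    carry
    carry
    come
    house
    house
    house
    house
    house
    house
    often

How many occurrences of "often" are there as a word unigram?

5

Scanning the 40 tokens for "often":
  position 7: often
  position 13: often
  position 15: often
  position 28: often
  position 40: often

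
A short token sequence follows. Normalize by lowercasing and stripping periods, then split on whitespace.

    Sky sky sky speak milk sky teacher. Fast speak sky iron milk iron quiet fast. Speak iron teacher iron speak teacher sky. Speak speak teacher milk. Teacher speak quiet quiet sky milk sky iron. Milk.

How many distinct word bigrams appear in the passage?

35 tokens → 34 bigram windows in total.
Repeated bigrams (each contributes count−1 duplicates):
  fast speak: 2
  iron milk: 2
  milk sky: 2
  sky iron: 2
  sky sky: 2
  sky speak: 2
  speak teacher: 2
7 duplicate windows → 34 − 7 = 27 distinct.

27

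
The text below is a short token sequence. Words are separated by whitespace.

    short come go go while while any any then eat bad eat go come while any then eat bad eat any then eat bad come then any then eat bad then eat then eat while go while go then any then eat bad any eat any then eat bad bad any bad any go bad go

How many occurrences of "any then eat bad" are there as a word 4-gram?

Scanning the 53 overlapping 4-gram windows for "any then eat bad":
  position 8–11: any then eat bad
  position 16–19: any then eat bad
  position 21–24: any then eat bad
  position 27–30: any then eat bad
  position 40–43: any then eat bad
  position 46–49: any then eat bad

6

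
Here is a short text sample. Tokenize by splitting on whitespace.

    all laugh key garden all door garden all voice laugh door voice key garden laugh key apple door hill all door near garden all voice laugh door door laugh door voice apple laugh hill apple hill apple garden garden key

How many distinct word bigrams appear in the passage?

40 tokens → 39 bigram windows in total.
Repeated bigrams (each contributes count−1 duplicates):
  garden all: 3
  laugh door: 3
  all door: 2
  all voice: 2
  door voice: 2
  hill apple: 2
  key garden: 2
  laugh key: 2
  … (1 more repeated)
11 duplicate windows → 39 − 11 = 28 distinct.

28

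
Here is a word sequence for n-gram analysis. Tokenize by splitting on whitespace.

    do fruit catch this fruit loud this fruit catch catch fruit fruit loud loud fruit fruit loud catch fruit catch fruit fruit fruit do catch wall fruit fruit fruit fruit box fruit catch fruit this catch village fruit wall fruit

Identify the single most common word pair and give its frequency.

"fruit fruit", 7 times

Bigram frequencies (highest first):
  fruit fruit: 7
  fruit catch: 4
  catch fruit: 4
  fruit loud: 3
  this fruit: 2
  wall fruit: 2
  … (17 more, each ≤ 1)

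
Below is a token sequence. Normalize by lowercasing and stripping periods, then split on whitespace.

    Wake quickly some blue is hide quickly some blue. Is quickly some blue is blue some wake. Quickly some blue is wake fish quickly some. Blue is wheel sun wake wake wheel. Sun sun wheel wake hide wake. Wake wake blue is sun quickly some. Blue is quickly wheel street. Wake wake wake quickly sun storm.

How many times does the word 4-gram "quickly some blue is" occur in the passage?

Scanning the 53 overlapping 4-gram windows for "quickly some blue is":
  position 2–5: quickly some blue is
  position 7–10: quickly some blue is
  position 11–14: quickly some blue is
  position 18–21: quickly some blue is
  position 24–27: quickly some blue is
  position 44–47: quickly some blue is

6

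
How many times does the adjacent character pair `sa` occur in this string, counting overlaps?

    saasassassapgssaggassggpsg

5

Sliding a length-2 window over the 26 characters (25 positions):
  position 1–2: sa
  position 4–5: sa
  position 7–8: sa
  position 10–11: sa
  position 15–16: sa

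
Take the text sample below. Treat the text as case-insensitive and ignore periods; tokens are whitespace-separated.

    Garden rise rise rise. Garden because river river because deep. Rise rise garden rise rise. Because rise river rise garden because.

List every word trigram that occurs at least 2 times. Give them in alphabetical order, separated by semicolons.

garden rise rise; rise garden because; rise rise garden

Trigram counts meeting the condition (at least 2 times):
  garden rise rise: 2
  rise garden because: 2
  rise rise garden: 2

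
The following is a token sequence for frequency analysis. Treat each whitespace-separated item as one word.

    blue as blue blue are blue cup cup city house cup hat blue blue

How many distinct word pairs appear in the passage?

12

14 tokens → 13 bigram windows in total.
Repeated bigrams (each contributes count−1 duplicates):
  blue blue: 2
1 duplicate windows → 13 − 1 = 12 distinct.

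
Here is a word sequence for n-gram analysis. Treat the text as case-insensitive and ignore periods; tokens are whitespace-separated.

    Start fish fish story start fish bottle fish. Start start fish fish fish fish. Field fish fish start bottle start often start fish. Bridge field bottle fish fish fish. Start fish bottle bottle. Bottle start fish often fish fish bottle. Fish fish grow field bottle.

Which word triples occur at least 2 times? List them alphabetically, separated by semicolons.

bottle fish fish; fish bottle fish; fish fish fish; fish fish start; start fish bottle; start fish fish

Trigram counts meeting the condition (at least 2 times):
  bottle fish fish: 2
  fish bottle fish: 2
  fish fish fish: 3
  fish fish start: 2
  start fish bottle: 2
  start fish fish: 2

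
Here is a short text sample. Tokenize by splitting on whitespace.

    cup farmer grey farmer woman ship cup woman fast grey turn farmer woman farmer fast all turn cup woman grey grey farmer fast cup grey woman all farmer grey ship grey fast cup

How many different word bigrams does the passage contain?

33 tokens → 32 bigram windows in total.
Repeated bigrams (each contributes count−1 duplicates):
  cup woman: 2
  farmer fast: 2
  farmer grey: 2
  farmer woman: 2
  fast cup: 2
  grey farmer: 2
6 duplicate windows → 32 − 6 = 26 distinct.

26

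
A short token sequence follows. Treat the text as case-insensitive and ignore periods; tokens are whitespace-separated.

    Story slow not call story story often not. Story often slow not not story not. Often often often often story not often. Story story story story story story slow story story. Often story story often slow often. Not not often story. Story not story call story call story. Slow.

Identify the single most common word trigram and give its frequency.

"story story story", 4 times

Trigram frequencies (highest first):
  story story story: 4
  story story often: 3
  often story story: 3
  story often slow: 2
  story not often: 2
  often often often: 2
  … (29 more, each ≤ 2)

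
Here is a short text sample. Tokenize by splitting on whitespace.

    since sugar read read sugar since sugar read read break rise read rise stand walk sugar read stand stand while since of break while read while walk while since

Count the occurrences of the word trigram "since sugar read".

2

Scanning the 27 overlapping trigram windows for "since sugar read":
  position 1–3: since sugar read
  position 6–8: since sugar read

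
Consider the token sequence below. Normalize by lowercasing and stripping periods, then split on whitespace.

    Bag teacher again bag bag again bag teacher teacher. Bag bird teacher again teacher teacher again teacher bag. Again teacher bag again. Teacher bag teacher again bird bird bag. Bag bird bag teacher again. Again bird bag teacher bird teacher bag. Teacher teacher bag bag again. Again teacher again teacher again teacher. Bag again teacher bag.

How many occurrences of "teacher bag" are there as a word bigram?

8

Scanning the 55 overlapping bigram windows for "teacher bag":
  position 9–10: teacher bag
  position 17–18: teacher bag
  position 20–21: teacher bag
  position 23–24: teacher bag
  position 40–41: teacher bag
  position 43–44: teacher bag
  position 52–53: teacher bag
  position 55–56: teacher bag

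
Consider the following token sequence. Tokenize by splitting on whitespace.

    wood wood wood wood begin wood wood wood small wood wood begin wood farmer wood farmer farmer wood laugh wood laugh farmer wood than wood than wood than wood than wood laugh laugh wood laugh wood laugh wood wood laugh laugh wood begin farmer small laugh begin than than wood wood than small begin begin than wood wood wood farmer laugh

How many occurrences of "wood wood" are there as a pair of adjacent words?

Scanning the 60 overlapping bigram windows for "wood wood":
  position 1–2: wood wood
  position 2–3: wood wood
  position 3–4: wood wood
  position 6–7: wood wood
  position 7–8: wood wood
  position 10–11: wood wood
  position 38–39: wood wood
  position 50–51: wood wood
  position 57–58: wood wood
  position 58–59: wood wood

10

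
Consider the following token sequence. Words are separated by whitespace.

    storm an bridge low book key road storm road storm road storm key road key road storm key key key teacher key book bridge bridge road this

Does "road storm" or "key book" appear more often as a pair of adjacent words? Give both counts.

"road storm" (4 vs 1)

"road storm": 4 occurrences
"key book": 1 occurrence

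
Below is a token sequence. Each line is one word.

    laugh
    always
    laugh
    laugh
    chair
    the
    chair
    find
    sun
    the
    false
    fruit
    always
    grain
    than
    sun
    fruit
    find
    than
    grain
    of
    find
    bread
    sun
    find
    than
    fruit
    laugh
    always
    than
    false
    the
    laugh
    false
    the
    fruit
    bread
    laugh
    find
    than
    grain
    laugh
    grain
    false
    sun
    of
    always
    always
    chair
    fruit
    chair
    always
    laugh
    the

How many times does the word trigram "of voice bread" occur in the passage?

0

Scanning the 52 overlapping trigram windows for "of voice bread":
  (none found)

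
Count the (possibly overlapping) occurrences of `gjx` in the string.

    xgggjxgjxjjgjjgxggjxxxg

3

Sliding a length-3 window over the 23 characters (21 positions):
  position 4–6: gjx
  position 7–9: gjx
  position 18–20: gjx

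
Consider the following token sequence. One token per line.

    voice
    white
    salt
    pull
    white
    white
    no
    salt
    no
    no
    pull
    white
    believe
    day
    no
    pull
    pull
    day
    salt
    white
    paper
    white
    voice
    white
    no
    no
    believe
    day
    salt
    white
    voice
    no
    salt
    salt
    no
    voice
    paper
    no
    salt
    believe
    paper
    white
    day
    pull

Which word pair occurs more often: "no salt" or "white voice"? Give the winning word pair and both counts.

"no salt" (3 vs 2)

"no salt": 3 occurrences
"white voice": 2 occurrences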